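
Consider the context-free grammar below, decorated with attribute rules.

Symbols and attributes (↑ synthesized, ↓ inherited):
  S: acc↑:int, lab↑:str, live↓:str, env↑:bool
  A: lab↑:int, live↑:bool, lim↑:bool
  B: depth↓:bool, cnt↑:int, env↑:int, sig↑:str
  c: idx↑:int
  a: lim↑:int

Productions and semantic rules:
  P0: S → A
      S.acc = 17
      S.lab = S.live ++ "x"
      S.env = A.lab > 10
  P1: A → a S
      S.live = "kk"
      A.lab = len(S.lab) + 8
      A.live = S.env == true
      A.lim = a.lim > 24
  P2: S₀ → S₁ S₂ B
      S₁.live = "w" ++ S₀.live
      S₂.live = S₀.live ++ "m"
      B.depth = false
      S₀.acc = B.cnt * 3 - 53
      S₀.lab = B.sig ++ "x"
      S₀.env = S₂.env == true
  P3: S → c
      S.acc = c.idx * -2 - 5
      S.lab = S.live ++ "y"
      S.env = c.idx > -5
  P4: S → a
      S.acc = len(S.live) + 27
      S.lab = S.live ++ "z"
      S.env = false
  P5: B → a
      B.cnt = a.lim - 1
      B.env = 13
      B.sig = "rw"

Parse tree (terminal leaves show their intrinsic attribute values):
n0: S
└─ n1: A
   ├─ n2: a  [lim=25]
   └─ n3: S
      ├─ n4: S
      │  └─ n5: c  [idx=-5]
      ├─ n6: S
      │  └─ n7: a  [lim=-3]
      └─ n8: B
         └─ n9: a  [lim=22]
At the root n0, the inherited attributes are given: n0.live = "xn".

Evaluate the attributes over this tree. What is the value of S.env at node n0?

true

1. n0.live = "xn"  [given at root]
2. n2.lim = 25  [terminal]
3. n3.live = "kk"  ["kk"]
4. n4.live = "wkk"  ["w" ++ S₀.live]
5. n5.idx = -5  [terminal]
6. n4.acc = 5  [c.idx * -2 - 5]
7. n4.lab = "wkky"  [S.live ++ "y"]
8. n4.env = false  [c.idx > -5]
9. n6.live = "kkm"  [S₀.live ++ "m"]
10. n7.lim = -3  [terminal]
11. n6.acc = 30  [len(S.live) + 27]
12. n6.lab = "kkmz"  [S.live ++ "z"]
13. n6.env = false  [false]
14. n8.depth = false  [false]
15. n9.lim = 22  [terminal]
16. n8.cnt = 21  [a.lim - 1]
17. n8.env = 13  [13]
18. n8.sig = "rw"  ["rw"]
19. n3.acc = 10  [B.cnt * 3 - 53]
20. n3.lab = "rwx"  [B.sig ++ "x"]
21. n3.env = false  [S₂.env == true]
22. n1.lab = 11  [len(S.lab) + 8]
23. n1.live = false  [S.env == true]
24. n1.lim = true  [a.lim > 24]
25. n0.acc = 17  [17]
26. n0.lab = "xnx"  [S.live ++ "x"]
27. n0.env = true  [A.lab > 10]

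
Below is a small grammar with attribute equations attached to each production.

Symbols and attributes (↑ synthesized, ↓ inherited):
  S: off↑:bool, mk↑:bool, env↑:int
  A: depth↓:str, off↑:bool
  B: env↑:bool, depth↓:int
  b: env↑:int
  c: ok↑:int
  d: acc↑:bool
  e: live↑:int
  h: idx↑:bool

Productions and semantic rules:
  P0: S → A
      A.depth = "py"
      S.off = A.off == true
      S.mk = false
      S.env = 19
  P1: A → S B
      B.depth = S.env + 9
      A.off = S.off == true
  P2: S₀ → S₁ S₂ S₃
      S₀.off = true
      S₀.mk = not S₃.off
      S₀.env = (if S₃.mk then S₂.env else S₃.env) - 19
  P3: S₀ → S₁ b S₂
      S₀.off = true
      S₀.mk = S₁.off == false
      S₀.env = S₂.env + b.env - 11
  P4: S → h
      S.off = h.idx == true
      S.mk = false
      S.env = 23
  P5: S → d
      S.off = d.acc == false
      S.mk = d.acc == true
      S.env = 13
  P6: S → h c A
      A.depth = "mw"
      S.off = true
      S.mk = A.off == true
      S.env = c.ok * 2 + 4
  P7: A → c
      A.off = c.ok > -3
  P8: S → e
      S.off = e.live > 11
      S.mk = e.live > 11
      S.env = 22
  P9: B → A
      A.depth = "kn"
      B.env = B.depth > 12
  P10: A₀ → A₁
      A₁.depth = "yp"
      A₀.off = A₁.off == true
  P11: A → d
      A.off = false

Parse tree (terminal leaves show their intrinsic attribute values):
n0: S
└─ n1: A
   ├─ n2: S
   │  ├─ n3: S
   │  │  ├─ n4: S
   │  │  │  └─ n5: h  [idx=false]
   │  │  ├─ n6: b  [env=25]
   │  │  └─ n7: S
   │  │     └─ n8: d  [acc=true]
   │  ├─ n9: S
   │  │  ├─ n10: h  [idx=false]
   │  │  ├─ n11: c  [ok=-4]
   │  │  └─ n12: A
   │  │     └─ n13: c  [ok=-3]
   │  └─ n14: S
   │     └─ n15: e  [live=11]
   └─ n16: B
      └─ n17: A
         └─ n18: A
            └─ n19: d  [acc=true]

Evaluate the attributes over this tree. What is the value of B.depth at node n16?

12

1. n1.depth = "py"  ["py"]
2. n5.idx = false  [terminal]
3. n4.off = false  [h.idx == true]
4. n4.mk = false  [false]
5. n4.env = 23  [23]
6. n6.env = 25  [terminal]
7. n8.acc = true  [terminal]
8. n7.off = false  [d.acc == false]
9. n7.mk = true  [d.acc == true]
10. n7.env = 13  [13]
11. n3.off = true  [true]
12. n3.mk = true  [S₁.off == false]
13. n3.env = 27  [S₂.env + b.env - 11]
14. n10.idx = false  [terminal]
15. n11.ok = -4  [terminal]
16. n12.depth = "mw"  ["mw"]
17. n13.ok = -3  [terminal]
18. n12.off = false  [c.ok > -3]
19. n9.off = true  [true]
20. n9.mk = false  [A.off == true]
21. n9.env = -4  [c.ok * 2 + 4]
22. n15.live = 11  [terminal]
23. n14.off = false  [e.live > 11]
24. n14.mk = false  [e.live > 11]
25. n14.env = 22  [22]
26. n2.off = true  [true]
27. n2.mk = true  [not S₃.off]
28. n2.env = 3  [(if S₃.mk then S₂.env else S₃.env) - 19]
29. n16.depth = 12  [S.env + 9]
30. n17.depth = "kn"  ["kn"]
31. n18.depth = "yp"  ["yp"]
32. n19.acc = true  [terminal]
33. n18.off = false  [false]
34. n17.off = false  [A₁.off == true]
35. n16.env = false  [B.depth > 12]
36. n1.off = true  [S.off == true]
37. n0.off = true  [A.off == true]
38. n0.mk = false  [false]
39. n0.env = 19  [19]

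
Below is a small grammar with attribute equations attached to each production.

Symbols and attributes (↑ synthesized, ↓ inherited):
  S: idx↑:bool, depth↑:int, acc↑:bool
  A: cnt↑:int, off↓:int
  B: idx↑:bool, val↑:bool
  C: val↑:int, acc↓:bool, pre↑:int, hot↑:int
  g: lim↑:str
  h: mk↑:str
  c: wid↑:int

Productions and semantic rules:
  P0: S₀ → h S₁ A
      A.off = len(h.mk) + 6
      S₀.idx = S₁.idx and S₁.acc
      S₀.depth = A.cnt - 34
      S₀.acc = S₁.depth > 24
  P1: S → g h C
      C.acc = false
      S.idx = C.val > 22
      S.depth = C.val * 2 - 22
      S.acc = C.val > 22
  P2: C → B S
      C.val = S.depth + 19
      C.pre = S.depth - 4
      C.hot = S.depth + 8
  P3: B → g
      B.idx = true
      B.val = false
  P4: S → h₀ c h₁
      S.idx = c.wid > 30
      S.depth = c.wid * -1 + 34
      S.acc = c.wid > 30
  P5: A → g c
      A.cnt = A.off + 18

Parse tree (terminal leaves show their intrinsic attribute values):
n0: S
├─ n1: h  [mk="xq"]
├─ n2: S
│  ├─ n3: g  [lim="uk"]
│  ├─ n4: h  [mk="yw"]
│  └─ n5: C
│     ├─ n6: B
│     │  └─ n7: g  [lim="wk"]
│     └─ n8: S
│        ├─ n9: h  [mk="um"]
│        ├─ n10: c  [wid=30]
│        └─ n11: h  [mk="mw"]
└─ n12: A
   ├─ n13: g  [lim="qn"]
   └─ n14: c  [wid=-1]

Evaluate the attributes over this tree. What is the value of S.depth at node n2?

1. n1.mk = "xq"  [terminal]
2. n3.lim = "uk"  [terminal]
3. n4.mk = "yw"  [terminal]
4. n5.acc = false  [false]
5. n7.lim = "wk"  [terminal]
6. n6.idx = true  [true]
7. n6.val = false  [false]
8. n9.mk = "um"  [terminal]
9. n10.wid = 30  [terminal]
10. n11.mk = "mw"  [terminal]
11. n8.idx = false  [c.wid > 30]
12. n8.depth = 4  [c.wid * -1 + 34]
13. n8.acc = false  [c.wid > 30]
14. n5.val = 23  [S.depth + 19]
15. n5.pre = 0  [S.depth - 4]
16. n5.hot = 12  [S.depth + 8]
17. n2.idx = true  [C.val > 22]
18. n2.depth = 24  [C.val * 2 - 22]
19. n2.acc = true  [C.val > 22]
20. n12.off = 8  [len(h.mk) + 6]
21. n13.lim = "qn"  [terminal]
22. n14.wid = -1  [terminal]
23. n12.cnt = 26  [A.off + 18]
24. n0.idx = true  [S₁.idx and S₁.acc]
25. n0.depth = -8  [A.cnt - 34]
26. n0.acc = false  [S₁.depth > 24]

24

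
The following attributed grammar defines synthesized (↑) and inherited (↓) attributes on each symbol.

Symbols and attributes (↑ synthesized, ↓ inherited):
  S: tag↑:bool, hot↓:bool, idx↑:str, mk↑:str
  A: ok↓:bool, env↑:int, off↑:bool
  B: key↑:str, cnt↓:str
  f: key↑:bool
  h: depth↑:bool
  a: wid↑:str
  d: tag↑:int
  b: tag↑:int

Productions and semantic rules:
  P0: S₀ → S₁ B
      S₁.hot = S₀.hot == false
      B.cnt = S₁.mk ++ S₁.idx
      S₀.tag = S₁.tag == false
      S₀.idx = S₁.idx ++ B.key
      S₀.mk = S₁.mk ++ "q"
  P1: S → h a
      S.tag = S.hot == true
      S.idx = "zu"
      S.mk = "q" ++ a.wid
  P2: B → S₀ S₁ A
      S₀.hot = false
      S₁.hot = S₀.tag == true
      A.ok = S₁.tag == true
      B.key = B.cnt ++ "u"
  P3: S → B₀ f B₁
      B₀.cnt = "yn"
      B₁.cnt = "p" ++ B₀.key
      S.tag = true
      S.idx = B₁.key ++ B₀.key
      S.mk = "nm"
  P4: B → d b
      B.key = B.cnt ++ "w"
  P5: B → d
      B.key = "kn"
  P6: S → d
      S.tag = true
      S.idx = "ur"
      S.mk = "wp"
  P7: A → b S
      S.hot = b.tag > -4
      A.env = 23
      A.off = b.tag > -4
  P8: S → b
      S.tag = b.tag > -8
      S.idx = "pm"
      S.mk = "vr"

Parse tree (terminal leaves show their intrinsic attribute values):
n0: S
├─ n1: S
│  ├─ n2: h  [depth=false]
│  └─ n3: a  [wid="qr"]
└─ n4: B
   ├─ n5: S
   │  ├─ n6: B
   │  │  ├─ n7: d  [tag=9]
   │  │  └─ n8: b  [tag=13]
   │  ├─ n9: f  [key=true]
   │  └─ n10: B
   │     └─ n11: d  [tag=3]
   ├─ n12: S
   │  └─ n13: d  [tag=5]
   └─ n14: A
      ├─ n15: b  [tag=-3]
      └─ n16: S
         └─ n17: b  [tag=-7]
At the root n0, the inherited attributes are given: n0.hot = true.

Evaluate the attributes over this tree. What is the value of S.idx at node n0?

"zuqqrzuu"

1. n0.hot = true  [given at root]
2. n1.hot = false  [S₀.hot == false]
3. n2.depth = false  [terminal]
4. n3.wid = "qr"  [terminal]
5. n1.tag = false  [S.hot == true]
6. n1.idx = "zu"  ["zu"]
7. n1.mk = "qqr"  ["q" ++ a.wid]
8. n4.cnt = "qqrzu"  [S₁.mk ++ S₁.idx]
9. n5.hot = false  [false]
10. n6.cnt = "yn"  ["yn"]
11. n7.tag = 9  [terminal]
12. n8.tag = 13  [terminal]
13. n6.key = "ynw"  [B.cnt ++ "w"]
14. n9.key = true  [terminal]
15. n10.cnt = "pynw"  ["p" ++ B₀.key]
16. n11.tag = 3  [terminal]
17. n10.key = "kn"  ["kn"]
18. n5.tag = true  [true]
19. n5.idx = "knynw"  [B₁.key ++ B₀.key]
20. n5.mk = "nm"  ["nm"]
21. n12.hot = true  [S₀.tag == true]
22. n13.tag = 5  [terminal]
23. n12.tag = true  [true]
24. n12.idx = "ur"  ["ur"]
25. n12.mk = "wp"  ["wp"]
26. n14.ok = true  [S₁.tag == true]
27. n15.tag = -3  [terminal]
28. n16.hot = true  [b.tag > -4]
29. n17.tag = -7  [terminal]
30. n16.tag = true  [b.tag > -8]
31. n16.idx = "pm"  ["pm"]
32. n16.mk = "vr"  ["vr"]
33. n14.env = 23  [23]
34. n14.off = true  [b.tag > -4]
35. n4.key = "qqrzuu"  [B.cnt ++ "u"]
36. n0.tag = true  [S₁.tag == false]
37. n0.idx = "zuqqrzuu"  [S₁.idx ++ B.key]
38. n0.mk = "qqrq"  [S₁.mk ++ "q"]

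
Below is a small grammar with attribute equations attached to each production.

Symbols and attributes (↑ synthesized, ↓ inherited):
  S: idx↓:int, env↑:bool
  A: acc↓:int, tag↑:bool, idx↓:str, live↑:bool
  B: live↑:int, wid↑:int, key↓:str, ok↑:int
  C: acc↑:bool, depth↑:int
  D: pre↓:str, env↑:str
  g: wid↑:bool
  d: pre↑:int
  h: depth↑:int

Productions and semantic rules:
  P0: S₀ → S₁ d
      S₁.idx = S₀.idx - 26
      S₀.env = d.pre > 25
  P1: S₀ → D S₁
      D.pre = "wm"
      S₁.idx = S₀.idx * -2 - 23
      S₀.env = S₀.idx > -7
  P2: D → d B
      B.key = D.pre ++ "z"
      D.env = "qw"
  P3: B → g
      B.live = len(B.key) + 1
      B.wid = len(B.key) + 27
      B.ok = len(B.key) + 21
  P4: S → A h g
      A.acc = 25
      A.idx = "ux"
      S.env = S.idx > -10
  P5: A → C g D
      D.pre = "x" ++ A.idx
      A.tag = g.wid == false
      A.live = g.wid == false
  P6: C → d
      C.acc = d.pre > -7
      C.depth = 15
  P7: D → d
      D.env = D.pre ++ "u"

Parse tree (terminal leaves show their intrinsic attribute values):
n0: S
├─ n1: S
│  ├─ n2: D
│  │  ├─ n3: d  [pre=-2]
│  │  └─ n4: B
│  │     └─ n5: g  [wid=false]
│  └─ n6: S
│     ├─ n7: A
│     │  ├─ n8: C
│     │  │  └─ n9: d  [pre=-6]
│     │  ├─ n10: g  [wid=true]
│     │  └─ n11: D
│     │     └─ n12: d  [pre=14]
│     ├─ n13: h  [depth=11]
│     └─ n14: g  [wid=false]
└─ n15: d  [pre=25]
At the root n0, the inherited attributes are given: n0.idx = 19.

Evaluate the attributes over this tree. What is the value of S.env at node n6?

1. n0.idx = 19  [given at root]
2. n1.idx = -7  [S₀.idx - 26]
3. n2.pre = "wm"  ["wm"]
4. n3.pre = -2  [terminal]
5. n4.key = "wmz"  [D.pre ++ "z"]
6. n5.wid = false  [terminal]
7. n4.live = 4  [len(B.key) + 1]
8. n4.wid = 30  [len(B.key) + 27]
9. n4.ok = 24  [len(B.key) + 21]
10. n2.env = "qw"  ["qw"]
11. n6.idx = -9  [S₀.idx * -2 - 23]
12. n7.acc = 25  [25]
13. n7.idx = "ux"  ["ux"]
14. n9.pre = -6  [terminal]
15. n8.acc = true  [d.pre > -7]
16. n8.depth = 15  [15]
17. n10.wid = true  [terminal]
18. n11.pre = "xux"  ["x" ++ A.idx]
19. n12.pre = 14  [terminal]
20. n11.env = "xuxu"  [D.pre ++ "u"]
21. n7.tag = false  [g.wid == false]
22. n7.live = false  [g.wid == false]
23. n13.depth = 11  [terminal]
24. n14.wid = false  [terminal]
25. n6.env = true  [S.idx > -10]
26. n1.env = false  [S₀.idx > -7]
27. n15.pre = 25  [terminal]
28. n0.env = false  [d.pre > 25]

true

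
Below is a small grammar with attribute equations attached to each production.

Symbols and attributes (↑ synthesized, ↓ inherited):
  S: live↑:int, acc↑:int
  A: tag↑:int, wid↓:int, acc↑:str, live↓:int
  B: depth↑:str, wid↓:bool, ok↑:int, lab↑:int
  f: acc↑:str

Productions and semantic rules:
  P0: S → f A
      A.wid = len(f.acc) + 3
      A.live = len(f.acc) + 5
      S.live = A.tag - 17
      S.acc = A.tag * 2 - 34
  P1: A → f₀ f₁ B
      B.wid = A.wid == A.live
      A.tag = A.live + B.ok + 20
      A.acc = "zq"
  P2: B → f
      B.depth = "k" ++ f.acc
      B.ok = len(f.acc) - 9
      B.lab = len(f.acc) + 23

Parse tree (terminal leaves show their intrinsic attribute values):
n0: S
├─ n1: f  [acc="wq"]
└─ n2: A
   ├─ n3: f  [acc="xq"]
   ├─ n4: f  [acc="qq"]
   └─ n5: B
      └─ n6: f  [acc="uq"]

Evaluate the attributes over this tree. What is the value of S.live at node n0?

1. n1.acc = "wq"  [terminal]
2. n2.wid = 5  [len(f.acc) + 3]
3. n2.live = 7  [len(f.acc) + 5]
4. n3.acc = "xq"  [terminal]
5. n4.acc = "qq"  [terminal]
6. n5.wid = false  [A.wid == A.live]
7. n6.acc = "uq"  [terminal]
8. n5.depth = "kuq"  ["k" ++ f.acc]
9. n5.ok = -7  [len(f.acc) - 9]
10. n5.lab = 25  [len(f.acc) + 23]
11. n2.tag = 20  [A.live + B.ok + 20]
12. n2.acc = "zq"  ["zq"]
13. n0.live = 3  [A.tag - 17]
14. n0.acc = 6  [A.tag * 2 - 34]

3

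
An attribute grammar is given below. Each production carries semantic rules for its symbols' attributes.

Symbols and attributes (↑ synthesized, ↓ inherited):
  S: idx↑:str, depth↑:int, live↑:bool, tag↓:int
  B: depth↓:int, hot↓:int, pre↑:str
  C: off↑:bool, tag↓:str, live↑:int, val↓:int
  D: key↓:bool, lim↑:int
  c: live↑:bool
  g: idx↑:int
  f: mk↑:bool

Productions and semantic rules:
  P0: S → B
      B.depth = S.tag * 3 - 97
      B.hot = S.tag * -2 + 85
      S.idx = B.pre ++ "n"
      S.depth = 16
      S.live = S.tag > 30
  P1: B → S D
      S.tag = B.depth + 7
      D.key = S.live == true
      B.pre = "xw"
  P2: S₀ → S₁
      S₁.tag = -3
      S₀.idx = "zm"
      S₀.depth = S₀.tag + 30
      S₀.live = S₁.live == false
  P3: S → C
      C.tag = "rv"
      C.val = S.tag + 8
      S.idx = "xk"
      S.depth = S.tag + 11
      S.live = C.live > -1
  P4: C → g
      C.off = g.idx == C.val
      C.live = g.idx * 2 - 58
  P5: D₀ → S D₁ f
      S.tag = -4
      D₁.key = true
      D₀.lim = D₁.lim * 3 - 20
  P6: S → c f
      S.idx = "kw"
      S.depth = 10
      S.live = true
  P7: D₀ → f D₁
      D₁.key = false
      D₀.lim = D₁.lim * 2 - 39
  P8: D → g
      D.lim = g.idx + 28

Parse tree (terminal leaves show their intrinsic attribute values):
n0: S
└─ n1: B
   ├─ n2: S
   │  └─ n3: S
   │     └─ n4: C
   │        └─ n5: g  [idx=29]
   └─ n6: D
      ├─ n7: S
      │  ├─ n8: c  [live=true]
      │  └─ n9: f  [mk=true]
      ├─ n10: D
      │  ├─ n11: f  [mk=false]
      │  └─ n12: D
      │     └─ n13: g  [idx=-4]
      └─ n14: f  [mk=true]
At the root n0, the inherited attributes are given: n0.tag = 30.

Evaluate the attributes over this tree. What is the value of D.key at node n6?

1. n0.tag = 30  [given at root]
2. n1.depth = -7  [S.tag * 3 - 97]
3. n1.hot = 25  [S.tag * -2 + 85]
4. n2.tag = 0  [B.depth + 7]
5. n3.tag = -3  [-3]
6. n4.tag = "rv"  ["rv"]
7. n4.val = 5  [S.tag + 8]
8. n5.idx = 29  [terminal]
9. n4.off = false  [g.idx == C.val]
10. n4.live = 0  [g.idx * 2 - 58]
11. n3.idx = "xk"  ["xk"]
12. n3.depth = 8  [S.tag + 11]
13. n3.live = true  [C.live > -1]
14. n2.idx = "zm"  ["zm"]
15. n2.depth = 30  [S₀.tag + 30]
16. n2.live = false  [S₁.live == false]
17. n6.key = false  [S.live == true]
18. n7.tag = -4  [-4]
19. n8.live = true  [terminal]
20. n9.mk = true  [terminal]
21. n7.idx = "kw"  ["kw"]
22. n7.depth = 10  [10]
23. n7.live = true  [true]
24. n10.key = true  [true]
25. n11.mk = false  [terminal]
26. n12.key = false  [false]
27. n13.idx = -4  [terminal]
28. n12.lim = 24  [g.idx + 28]
29. n10.lim = 9  [D₁.lim * 2 - 39]
30. n14.mk = true  [terminal]
31. n6.lim = 7  [D₁.lim * 3 - 20]
32. n1.pre = "xw"  ["xw"]
33. n0.idx = "xwn"  [B.pre ++ "n"]
34. n0.depth = 16  [16]
35. n0.live = false  [S.tag > 30]

false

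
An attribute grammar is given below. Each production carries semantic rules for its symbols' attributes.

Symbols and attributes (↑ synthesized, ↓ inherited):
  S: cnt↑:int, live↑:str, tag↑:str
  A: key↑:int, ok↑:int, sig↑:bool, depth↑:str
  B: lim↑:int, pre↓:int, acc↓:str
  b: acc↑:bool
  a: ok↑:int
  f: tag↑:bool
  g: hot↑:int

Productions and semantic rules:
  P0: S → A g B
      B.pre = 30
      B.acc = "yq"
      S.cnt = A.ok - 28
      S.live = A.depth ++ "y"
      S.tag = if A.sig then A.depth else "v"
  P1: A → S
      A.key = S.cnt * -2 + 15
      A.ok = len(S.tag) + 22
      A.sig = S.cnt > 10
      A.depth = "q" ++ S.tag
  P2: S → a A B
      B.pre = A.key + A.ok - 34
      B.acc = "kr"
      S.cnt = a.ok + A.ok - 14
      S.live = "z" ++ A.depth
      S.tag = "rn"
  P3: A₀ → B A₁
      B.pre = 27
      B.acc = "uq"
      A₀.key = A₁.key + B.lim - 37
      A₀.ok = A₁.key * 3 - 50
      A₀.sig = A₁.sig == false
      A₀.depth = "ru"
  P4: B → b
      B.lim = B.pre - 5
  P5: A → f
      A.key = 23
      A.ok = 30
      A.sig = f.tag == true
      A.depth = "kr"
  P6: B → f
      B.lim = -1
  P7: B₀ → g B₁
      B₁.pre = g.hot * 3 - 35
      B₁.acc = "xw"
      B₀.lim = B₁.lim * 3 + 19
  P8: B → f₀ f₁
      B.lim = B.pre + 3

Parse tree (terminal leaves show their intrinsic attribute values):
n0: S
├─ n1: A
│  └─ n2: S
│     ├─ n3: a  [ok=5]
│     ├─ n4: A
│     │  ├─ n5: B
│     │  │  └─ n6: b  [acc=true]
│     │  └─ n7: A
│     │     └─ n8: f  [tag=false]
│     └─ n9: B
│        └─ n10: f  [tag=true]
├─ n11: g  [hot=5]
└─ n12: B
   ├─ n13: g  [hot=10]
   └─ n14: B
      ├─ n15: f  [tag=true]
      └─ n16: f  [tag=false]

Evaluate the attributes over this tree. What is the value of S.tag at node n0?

1. n3.ok = 5  [terminal]
2. n5.pre = 27  [27]
3. n5.acc = "uq"  ["uq"]
4. n6.acc = true  [terminal]
5. n5.lim = 22  [B.pre - 5]
6. n8.tag = false  [terminal]
7. n7.key = 23  [23]
8. n7.ok = 30  [30]
9. n7.sig = false  [f.tag == true]
10. n7.depth = "kr"  ["kr"]
11. n4.key = 8  [A₁.key + B.lim - 37]
12. n4.ok = 19  [A₁.key * 3 - 50]
13. n4.sig = true  [A₁.sig == false]
14. n4.depth = "ru"  ["ru"]
15. n9.pre = -7  [A.key + A.ok - 34]
16. n9.acc = "kr"  ["kr"]
17. n10.tag = true  [terminal]
18. n9.lim = -1  [-1]
19. n2.cnt = 10  [a.ok + A.ok - 14]
20. n2.live = "zru"  ["z" ++ A.depth]
21. n2.tag = "rn"  ["rn"]
22. n1.key = -5  [S.cnt * -2 + 15]
23. n1.ok = 24  [len(S.tag) + 22]
24. n1.sig = false  [S.cnt > 10]
25. n1.depth = "qrn"  ["q" ++ S.tag]
26. n11.hot = 5  [terminal]
27. n12.pre = 30  [30]
28. n12.acc = "yq"  ["yq"]
29. n13.hot = 10  [terminal]
30. n14.pre = -5  [g.hot * 3 - 35]
31. n14.acc = "xw"  ["xw"]
32. n15.tag = true  [terminal]
33. n16.tag = false  [terminal]
34. n14.lim = -2  [B.pre + 3]
35. n12.lim = 13  [B₁.lim * 3 + 19]
36. n0.cnt = -4  [A.ok - 28]
37. n0.live = "qrny"  [A.depth ++ "y"]
38. n0.tag = "v"  [if A.sig then A.depth else "v"]

"v"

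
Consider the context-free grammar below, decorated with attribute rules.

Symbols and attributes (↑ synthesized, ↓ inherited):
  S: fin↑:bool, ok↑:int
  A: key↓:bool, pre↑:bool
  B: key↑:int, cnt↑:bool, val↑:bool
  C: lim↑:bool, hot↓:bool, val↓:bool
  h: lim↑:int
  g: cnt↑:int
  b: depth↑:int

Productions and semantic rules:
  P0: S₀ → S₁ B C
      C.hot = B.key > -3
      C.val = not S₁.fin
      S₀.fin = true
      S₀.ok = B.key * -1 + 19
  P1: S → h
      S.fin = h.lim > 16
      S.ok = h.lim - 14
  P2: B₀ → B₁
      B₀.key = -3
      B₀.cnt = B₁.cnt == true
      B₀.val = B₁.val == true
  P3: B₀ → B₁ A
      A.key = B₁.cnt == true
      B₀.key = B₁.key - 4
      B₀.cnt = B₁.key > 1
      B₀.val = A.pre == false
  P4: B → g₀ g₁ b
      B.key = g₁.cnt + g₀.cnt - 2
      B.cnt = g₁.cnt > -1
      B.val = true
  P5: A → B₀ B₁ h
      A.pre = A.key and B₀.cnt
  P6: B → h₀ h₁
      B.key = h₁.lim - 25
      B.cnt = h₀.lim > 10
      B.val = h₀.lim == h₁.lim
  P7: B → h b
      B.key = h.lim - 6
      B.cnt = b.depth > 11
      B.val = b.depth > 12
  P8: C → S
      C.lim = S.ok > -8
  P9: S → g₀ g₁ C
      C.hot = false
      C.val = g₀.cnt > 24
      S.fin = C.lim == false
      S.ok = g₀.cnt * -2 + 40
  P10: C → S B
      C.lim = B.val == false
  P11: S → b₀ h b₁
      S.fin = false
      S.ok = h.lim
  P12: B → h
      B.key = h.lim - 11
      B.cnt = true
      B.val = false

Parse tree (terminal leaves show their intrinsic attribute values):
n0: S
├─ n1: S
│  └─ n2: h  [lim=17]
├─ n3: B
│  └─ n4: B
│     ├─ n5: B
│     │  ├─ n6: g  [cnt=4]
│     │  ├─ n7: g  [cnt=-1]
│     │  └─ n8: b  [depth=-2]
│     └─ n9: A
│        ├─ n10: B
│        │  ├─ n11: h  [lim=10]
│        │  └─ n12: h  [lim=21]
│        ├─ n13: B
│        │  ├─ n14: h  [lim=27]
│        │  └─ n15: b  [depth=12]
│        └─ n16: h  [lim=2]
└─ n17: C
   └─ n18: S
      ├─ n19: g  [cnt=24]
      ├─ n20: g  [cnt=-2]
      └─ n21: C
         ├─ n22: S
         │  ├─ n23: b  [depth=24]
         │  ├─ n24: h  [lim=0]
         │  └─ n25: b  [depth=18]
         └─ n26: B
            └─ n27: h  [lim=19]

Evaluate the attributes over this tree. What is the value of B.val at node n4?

1. n2.lim = 17  [terminal]
2. n1.fin = true  [h.lim > 16]
3. n1.ok = 3  [h.lim - 14]
4. n6.cnt = 4  [terminal]
5. n7.cnt = -1  [terminal]
6. n8.depth = -2  [terminal]
7. n5.key = 1  [g₁.cnt + g₀.cnt - 2]
8. n5.cnt = false  [g₁.cnt > -1]
9. n5.val = true  [true]
10. n9.key = false  [B₁.cnt == true]
11. n11.lim = 10  [terminal]
12. n12.lim = 21  [terminal]
13. n10.key = -4  [h₁.lim - 25]
14. n10.cnt = false  [h₀.lim > 10]
15. n10.val = false  [h₀.lim == h₁.lim]
16. n14.lim = 27  [terminal]
17. n15.depth = 12  [terminal]
18. n13.key = 21  [h.lim - 6]
19. n13.cnt = true  [b.depth > 11]
20. n13.val = false  [b.depth > 12]
21. n16.lim = 2  [terminal]
22. n9.pre = false  [A.key and B₀.cnt]
23. n4.key = -3  [B₁.key - 4]
24. n4.cnt = false  [B₁.key > 1]
25. n4.val = true  [A.pre == false]
26. n3.key = -3  [-3]
27. n3.cnt = false  [B₁.cnt == true]
28. n3.val = true  [B₁.val == true]
29. n17.hot = false  [B.key > -3]
30. n17.val = false  [not S₁.fin]
31. n19.cnt = 24  [terminal]
32. n20.cnt = -2  [terminal]
33. n21.hot = false  [false]
34. n21.val = false  [g₀.cnt > 24]
35. n23.depth = 24  [terminal]
36. n24.lim = 0  [terminal]
37. n25.depth = 18  [terminal]
38. n22.fin = false  [false]
39. n22.ok = 0  [h.lim]
40. n27.lim = 19  [terminal]
41. n26.key = 8  [h.lim - 11]
42. n26.cnt = true  [true]
43. n26.val = false  [false]
44. n21.lim = true  [B.val == false]
45. n18.fin = false  [C.lim == false]
46. n18.ok = -8  [g₀.cnt * -2 + 40]
47. n17.lim = false  [S.ok > -8]
48. n0.fin = true  [true]
49. n0.ok = 22  [B.key * -1 + 19]

true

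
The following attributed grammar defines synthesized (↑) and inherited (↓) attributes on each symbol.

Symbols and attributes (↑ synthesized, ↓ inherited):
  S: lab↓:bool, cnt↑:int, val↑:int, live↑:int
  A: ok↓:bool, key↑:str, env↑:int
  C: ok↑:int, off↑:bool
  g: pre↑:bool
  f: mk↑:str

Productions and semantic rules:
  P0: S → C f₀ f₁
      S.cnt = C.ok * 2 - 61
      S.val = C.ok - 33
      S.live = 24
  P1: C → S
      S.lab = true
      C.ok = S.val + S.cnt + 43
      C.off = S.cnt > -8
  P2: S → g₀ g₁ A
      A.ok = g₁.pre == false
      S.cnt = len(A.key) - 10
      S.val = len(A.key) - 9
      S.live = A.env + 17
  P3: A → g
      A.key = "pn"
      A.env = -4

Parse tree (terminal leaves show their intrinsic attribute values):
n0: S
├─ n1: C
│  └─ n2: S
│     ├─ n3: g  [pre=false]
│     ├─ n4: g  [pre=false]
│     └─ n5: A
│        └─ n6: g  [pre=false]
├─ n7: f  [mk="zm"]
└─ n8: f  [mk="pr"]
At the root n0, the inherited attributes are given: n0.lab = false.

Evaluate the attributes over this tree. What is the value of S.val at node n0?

-5

1. n0.lab = false  [given at root]
2. n2.lab = true  [true]
3. n3.pre = false  [terminal]
4. n4.pre = false  [terminal]
5. n5.ok = true  [g₁.pre == false]
6. n6.pre = false  [terminal]
7. n5.key = "pn"  ["pn"]
8. n5.env = -4  [-4]
9. n2.cnt = -8  [len(A.key) - 10]
10. n2.val = -7  [len(A.key) - 9]
11. n2.live = 13  [A.env + 17]
12. n1.ok = 28  [S.val + S.cnt + 43]
13. n1.off = false  [S.cnt > -8]
14. n7.mk = "zm"  [terminal]
15. n8.mk = "pr"  [terminal]
16. n0.cnt = -5  [C.ok * 2 - 61]
17. n0.val = -5  [C.ok - 33]
18. n0.live = 24  [24]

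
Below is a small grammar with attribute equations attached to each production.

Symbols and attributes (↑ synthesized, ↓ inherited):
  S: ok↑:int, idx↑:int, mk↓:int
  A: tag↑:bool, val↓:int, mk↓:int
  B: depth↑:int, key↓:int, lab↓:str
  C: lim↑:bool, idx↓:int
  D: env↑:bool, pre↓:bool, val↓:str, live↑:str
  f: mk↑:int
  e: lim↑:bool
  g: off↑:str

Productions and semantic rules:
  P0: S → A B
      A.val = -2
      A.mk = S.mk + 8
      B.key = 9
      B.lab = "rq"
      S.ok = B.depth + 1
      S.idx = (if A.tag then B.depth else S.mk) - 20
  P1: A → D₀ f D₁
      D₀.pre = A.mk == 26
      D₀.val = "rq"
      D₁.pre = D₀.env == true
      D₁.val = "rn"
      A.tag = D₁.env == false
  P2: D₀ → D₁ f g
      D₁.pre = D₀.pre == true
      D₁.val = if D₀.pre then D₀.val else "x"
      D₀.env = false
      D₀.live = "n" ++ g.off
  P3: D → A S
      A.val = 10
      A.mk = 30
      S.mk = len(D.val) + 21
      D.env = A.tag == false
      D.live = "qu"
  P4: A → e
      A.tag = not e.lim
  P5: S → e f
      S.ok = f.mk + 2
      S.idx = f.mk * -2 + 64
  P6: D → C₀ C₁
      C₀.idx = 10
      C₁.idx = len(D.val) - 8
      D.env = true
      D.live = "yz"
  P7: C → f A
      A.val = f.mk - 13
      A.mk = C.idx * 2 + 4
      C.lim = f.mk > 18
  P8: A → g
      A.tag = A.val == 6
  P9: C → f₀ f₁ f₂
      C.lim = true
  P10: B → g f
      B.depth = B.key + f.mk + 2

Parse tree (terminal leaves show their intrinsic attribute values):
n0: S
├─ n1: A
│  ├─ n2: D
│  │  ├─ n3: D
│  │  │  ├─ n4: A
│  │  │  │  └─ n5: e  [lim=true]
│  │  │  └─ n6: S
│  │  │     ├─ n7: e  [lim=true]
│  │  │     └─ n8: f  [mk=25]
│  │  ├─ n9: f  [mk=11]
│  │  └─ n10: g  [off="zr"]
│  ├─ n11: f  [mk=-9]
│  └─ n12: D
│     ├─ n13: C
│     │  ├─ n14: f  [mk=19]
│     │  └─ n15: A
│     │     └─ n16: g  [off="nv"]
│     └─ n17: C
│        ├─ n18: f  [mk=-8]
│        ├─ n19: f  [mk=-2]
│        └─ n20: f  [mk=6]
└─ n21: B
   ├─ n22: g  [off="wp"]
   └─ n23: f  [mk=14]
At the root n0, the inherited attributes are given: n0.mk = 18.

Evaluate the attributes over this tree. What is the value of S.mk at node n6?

23

1. n0.mk = 18  [given at root]
2. n1.val = -2  [-2]
3. n1.mk = 26  [S.mk + 8]
4. n2.pre = true  [A.mk == 26]
5. n2.val = "rq"  ["rq"]
6. n3.pre = true  [D₀.pre == true]
7. n3.val = "rq"  [if D₀.pre then D₀.val else "x"]
8. n4.val = 10  [10]
9. n4.mk = 30  [30]
10. n5.lim = true  [terminal]
11. n4.tag = false  [not e.lim]
12. n6.mk = 23  [len(D.val) + 21]
13. n7.lim = true  [terminal]
14. n8.mk = 25  [terminal]
15. n6.ok = 27  [f.mk + 2]
16. n6.idx = 14  [f.mk * -2 + 64]
17. n3.env = true  [A.tag == false]
18. n3.live = "qu"  ["qu"]
19. n9.mk = 11  [terminal]
20. n10.off = "zr"  [terminal]
21. n2.env = false  [false]
22. n2.live = "nzr"  ["n" ++ g.off]
23. n11.mk = -9  [terminal]
24. n12.pre = false  [D₀.env == true]
25. n12.val = "rn"  ["rn"]
26. n13.idx = 10  [10]
27. n14.mk = 19  [terminal]
28. n15.val = 6  [f.mk - 13]
29. n15.mk = 24  [C.idx * 2 + 4]
30. n16.off = "nv"  [terminal]
31. n15.tag = true  [A.val == 6]
32. n13.lim = true  [f.mk > 18]
33. n17.idx = -6  [len(D.val) - 8]
34. n18.mk = -8  [terminal]
35. n19.mk = -2  [terminal]
36. n20.mk = 6  [terminal]
37. n17.lim = true  [true]
38. n12.env = true  [true]
39. n12.live = "yz"  ["yz"]
40. n1.tag = false  [D₁.env == false]
41. n21.key = 9  [9]
42. n21.lab = "rq"  ["rq"]
43. n22.off = "wp"  [terminal]
44. n23.mk = 14  [terminal]
45. n21.depth = 25  [B.key + f.mk + 2]
46. n0.ok = 26  [B.depth + 1]
47. n0.idx = -2  [(if A.tag then B.depth else S.mk) - 20]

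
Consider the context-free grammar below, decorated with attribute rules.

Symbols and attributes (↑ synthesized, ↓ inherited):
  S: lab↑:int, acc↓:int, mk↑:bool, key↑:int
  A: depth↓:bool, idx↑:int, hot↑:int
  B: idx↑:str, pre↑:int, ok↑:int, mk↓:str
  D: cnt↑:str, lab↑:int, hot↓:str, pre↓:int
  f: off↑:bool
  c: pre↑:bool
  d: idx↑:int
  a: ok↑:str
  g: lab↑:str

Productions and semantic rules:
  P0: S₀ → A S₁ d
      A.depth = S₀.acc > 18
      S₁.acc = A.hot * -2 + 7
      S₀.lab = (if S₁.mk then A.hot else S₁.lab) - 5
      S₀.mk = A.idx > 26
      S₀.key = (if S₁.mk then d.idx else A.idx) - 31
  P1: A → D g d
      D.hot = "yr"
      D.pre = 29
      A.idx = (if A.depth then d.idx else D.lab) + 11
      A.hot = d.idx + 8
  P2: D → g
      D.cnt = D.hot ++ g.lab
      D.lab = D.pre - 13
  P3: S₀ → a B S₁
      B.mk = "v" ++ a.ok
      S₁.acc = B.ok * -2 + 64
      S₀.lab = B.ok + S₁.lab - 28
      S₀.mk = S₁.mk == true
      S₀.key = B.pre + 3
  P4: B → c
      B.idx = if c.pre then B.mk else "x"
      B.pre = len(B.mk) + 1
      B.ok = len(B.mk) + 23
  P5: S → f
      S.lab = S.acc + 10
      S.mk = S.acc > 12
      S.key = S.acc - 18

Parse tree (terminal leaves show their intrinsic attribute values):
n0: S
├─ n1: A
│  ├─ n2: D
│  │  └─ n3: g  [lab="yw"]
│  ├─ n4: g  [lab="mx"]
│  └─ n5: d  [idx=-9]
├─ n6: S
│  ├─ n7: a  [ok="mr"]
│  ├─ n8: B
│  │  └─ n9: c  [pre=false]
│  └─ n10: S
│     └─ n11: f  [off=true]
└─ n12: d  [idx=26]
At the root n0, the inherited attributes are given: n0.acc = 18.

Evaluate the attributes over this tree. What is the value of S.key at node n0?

1. n0.acc = 18  [given at root]
2. n1.depth = false  [S₀.acc > 18]
3. n2.hot = "yr"  ["yr"]
4. n2.pre = 29  [29]
5. n3.lab = "yw"  [terminal]
6. n2.cnt = "yryw"  [D.hot ++ g.lab]
7. n2.lab = 16  [D.pre - 13]
8. n4.lab = "mx"  [terminal]
9. n5.idx = -9  [terminal]
10. n1.idx = 27  [(if A.depth then d.idx else D.lab) + 11]
11. n1.hot = -1  [d.idx + 8]
12. n6.acc = 9  [A.hot * -2 + 7]
13. n7.ok = "mr"  [terminal]
14. n8.mk = "vmr"  ["v" ++ a.ok]
15. n9.pre = false  [terminal]
16. n8.idx = "x"  [if c.pre then B.mk else "x"]
17. n8.pre = 4  [len(B.mk) + 1]
18. n8.ok = 26  [len(B.mk) + 23]
19. n10.acc = 12  [B.ok * -2 + 64]
20. n11.off = true  [terminal]
21. n10.lab = 22  [S.acc + 10]
22. n10.mk = false  [S.acc > 12]
23. n10.key = -6  [S.acc - 18]
24. n6.lab = 20  [B.ok + S₁.lab - 28]
25. n6.mk = false  [S₁.mk == true]
26. n6.key = 7  [B.pre + 3]
27. n12.idx = 26  [terminal]
28. n0.lab = 15  [(if S₁.mk then A.hot else S₁.lab) - 5]
29. n0.mk = true  [A.idx > 26]
30. n0.key = -4  [(if S₁.mk then d.idx else A.idx) - 31]

-4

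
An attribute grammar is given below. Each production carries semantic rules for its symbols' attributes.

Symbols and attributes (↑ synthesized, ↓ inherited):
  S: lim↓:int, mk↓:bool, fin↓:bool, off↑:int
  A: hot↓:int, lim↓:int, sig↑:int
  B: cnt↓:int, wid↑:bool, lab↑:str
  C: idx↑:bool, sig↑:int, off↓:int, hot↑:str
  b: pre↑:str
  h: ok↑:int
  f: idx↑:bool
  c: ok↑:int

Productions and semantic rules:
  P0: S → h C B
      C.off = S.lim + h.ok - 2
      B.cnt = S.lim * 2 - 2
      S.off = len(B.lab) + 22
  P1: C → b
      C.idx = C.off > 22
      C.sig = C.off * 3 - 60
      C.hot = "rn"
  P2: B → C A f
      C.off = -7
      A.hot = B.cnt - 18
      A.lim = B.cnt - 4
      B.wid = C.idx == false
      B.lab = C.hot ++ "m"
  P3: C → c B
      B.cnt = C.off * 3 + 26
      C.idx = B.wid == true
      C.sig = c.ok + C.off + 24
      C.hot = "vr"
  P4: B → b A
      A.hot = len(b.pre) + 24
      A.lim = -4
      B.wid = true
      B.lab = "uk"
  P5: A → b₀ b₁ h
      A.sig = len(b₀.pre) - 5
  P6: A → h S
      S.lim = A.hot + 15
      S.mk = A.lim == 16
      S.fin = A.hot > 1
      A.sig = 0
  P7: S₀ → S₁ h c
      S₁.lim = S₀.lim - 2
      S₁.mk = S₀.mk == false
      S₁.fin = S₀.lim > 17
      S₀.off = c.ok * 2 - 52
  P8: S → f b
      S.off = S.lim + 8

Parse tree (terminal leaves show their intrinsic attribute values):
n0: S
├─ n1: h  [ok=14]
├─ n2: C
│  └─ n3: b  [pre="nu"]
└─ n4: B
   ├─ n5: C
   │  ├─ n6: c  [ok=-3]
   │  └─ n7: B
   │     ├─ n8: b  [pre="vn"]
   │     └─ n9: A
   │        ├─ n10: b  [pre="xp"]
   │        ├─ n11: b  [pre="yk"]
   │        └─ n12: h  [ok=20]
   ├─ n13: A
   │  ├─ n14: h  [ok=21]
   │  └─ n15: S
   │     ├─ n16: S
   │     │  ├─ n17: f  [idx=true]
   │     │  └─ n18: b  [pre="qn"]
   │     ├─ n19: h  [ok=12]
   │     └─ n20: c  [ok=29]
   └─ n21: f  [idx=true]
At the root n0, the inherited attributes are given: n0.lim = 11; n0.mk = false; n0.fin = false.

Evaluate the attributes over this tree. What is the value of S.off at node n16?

23

1. n0.lim = 11  [given at root]
2. n0.mk = false  [given at root]
3. n0.fin = false  [given at root]
4. n1.ok = 14  [terminal]
5. n2.off = 23  [S.lim + h.ok - 2]
6. n3.pre = "nu"  [terminal]
7. n2.idx = true  [C.off > 22]
8. n2.sig = 9  [C.off * 3 - 60]
9. n2.hot = "rn"  ["rn"]
10. n4.cnt = 20  [S.lim * 2 - 2]
11. n5.off = -7  [-7]
12. n6.ok = -3  [terminal]
13. n7.cnt = 5  [C.off * 3 + 26]
14. n8.pre = "vn"  [terminal]
15. n9.hot = 26  [len(b.pre) + 24]
16. n9.lim = -4  [-4]
17. n10.pre = "xp"  [terminal]
18. n11.pre = "yk"  [terminal]
19. n12.ok = 20  [terminal]
20. n9.sig = -3  [len(b₀.pre) - 5]
21. n7.wid = true  [true]
22. n7.lab = "uk"  ["uk"]
23. n5.idx = true  [B.wid == true]
24. n5.sig = 14  [c.ok + C.off + 24]
25. n5.hot = "vr"  ["vr"]
26. n13.hot = 2  [B.cnt - 18]
27. n13.lim = 16  [B.cnt - 4]
28. n14.ok = 21  [terminal]
29. n15.lim = 17  [A.hot + 15]
30. n15.mk = true  [A.lim == 16]
31. n15.fin = true  [A.hot > 1]
32. n16.lim = 15  [S₀.lim - 2]
33. n16.mk = false  [S₀.mk == false]
34. n16.fin = false  [S₀.lim > 17]
35. n17.idx = true  [terminal]
36. n18.pre = "qn"  [terminal]
37. n16.off = 23  [S.lim + 8]
38. n19.ok = 12  [terminal]
39. n20.ok = 29  [terminal]
40. n15.off = 6  [c.ok * 2 - 52]
41. n13.sig = 0  [0]
42. n21.idx = true  [terminal]
43. n4.wid = false  [C.idx == false]
44. n4.lab = "vrm"  [C.hot ++ "m"]
45. n0.off = 25  [len(B.lab) + 22]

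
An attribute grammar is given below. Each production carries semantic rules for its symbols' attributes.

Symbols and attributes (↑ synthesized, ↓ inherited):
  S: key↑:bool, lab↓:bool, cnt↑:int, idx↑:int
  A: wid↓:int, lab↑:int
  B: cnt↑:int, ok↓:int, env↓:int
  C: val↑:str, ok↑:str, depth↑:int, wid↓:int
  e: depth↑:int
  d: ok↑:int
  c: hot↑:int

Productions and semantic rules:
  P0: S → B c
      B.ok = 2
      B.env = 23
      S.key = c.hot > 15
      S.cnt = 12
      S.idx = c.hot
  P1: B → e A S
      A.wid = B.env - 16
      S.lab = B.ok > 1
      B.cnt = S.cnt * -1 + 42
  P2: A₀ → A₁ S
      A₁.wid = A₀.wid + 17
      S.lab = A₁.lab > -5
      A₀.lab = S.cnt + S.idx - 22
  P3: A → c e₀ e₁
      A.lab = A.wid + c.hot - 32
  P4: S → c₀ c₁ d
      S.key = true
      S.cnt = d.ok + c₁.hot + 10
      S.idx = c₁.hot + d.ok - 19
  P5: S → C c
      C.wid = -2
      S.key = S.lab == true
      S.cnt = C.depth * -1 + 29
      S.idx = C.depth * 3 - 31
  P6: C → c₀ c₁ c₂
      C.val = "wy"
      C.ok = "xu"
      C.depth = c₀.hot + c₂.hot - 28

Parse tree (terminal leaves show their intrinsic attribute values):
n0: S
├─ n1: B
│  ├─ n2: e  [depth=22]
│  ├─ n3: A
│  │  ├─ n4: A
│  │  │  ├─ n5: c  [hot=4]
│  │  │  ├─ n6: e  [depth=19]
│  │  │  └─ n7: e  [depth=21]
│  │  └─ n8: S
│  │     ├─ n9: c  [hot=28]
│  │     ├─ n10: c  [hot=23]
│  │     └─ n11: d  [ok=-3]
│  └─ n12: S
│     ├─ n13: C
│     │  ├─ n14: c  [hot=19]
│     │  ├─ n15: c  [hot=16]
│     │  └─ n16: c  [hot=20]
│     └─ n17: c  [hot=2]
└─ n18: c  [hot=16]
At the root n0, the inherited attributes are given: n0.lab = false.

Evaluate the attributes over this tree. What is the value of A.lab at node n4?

-4

1. n0.lab = false  [given at root]
2. n1.ok = 2  [2]
3. n1.env = 23  [23]
4. n2.depth = 22  [terminal]
5. n3.wid = 7  [B.env - 16]
6. n4.wid = 24  [A₀.wid + 17]
7. n5.hot = 4  [terminal]
8. n6.depth = 19  [terminal]
9. n7.depth = 21  [terminal]
10. n4.lab = -4  [A.wid + c.hot - 32]
11. n8.lab = true  [A₁.lab > -5]
12. n9.hot = 28  [terminal]
13. n10.hot = 23  [terminal]
14. n11.ok = -3  [terminal]
15. n8.key = true  [true]
16. n8.cnt = 30  [d.ok + c₁.hot + 10]
17. n8.idx = 1  [c₁.hot + d.ok - 19]
18. n3.lab = 9  [S.cnt + S.idx - 22]
19. n12.lab = true  [B.ok > 1]
20. n13.wid = -2  [-2]
21. n14.hot = 19  [terminal]
22. n15.hot = 16  [terminal]
23. n16.hot = 20  [terminal]
24. n13.val = "wy"  ["wy"]
25. n13.ok = "xu"  ["xu"]
26. n13.depth = 11  [c₀.hot + c₂.hot - 28]
27. n17.hot = 2  [terminal]
28. n12.key = true  [S.lab == true]
29. n12.cnt = 18  [C.depth * -1 + 29]
30. n12.idx = 2  [C.depth * 3 - 31]
31. n1.cnt = 24  [S.cnt * -1 + 42]
32. n18.hot = 16  [terminal]
33. n0.key = true  [c.hot > 15]
34. n0.cnt = 12  [12]
35. n0.idx = 16  [c.hot]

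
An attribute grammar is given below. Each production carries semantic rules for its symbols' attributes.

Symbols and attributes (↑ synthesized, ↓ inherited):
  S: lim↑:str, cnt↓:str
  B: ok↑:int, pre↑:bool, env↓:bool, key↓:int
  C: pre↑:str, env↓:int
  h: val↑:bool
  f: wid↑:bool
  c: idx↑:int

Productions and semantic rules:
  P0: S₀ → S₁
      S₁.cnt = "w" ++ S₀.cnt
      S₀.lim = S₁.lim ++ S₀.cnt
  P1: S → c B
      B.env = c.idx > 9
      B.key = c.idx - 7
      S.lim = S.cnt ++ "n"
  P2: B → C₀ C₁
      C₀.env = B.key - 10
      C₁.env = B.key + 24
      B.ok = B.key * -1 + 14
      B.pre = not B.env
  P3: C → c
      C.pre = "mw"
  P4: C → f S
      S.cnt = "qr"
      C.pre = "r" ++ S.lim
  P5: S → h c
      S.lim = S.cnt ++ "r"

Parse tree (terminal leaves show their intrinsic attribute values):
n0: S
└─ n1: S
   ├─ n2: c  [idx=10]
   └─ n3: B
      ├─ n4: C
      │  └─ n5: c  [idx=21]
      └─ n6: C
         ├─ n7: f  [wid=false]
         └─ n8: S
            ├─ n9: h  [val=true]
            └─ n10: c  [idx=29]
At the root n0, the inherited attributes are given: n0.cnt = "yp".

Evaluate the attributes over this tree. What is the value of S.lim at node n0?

1. n0.cnt = "yp"  [given at root]
2. n1.cnt = "wyp"  ["w" ++ S₀.cnt]
3. n2.idx = 10  [terminal]
4. n3.env = true  [c.idx > 9]
5. n3.key = 3  [c.idx - 7]
6. n4.env = -7  [B.key - 10]
7. n5.idx = 21  [terminal]
8. n4.pre = "mw"  ["mw"]
9. n6.env = 27  [B.key + 24]
10. n7.wid = false  [terminal]
11. n8.cnt = "qr"  ["qr"]
12. n9.val = true  [terminal]
13. n10.idx = 29  [terminal]
14. n8.lim = "qrr"  [S.cnt ++ "r"]
15. n6.pre = "rqrr"  ["r" ++ S.lim]
16. n3.ok = 11  [B.key * -1 + 14]
17. n3.pre = false  [not B.env]
18. n1.lim = "wypn"  [S.cnt ++ "n"]
19. n0.lim = "wypnyp"  [S₁.lim ++ S₀.cnt]

"wypnyp"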